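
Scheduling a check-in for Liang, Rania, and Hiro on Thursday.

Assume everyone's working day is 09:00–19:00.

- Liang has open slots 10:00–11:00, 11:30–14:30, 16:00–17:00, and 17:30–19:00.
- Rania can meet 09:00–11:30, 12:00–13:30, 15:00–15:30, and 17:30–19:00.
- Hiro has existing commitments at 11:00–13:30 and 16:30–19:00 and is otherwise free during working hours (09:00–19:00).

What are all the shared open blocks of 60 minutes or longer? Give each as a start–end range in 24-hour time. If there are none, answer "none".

Hiro free within 09:00–19:00: 09:00–11:00, 13:30–16:30.
Liang ∩ Rania: 10:00–11:00, 12:00–13:30, 17:30–19:00.
Liang ∩ Rania ∩ Hiro: 10:00–11:00.
Windows ≥ 60 min: 10:00–11:00.

10:00–11:00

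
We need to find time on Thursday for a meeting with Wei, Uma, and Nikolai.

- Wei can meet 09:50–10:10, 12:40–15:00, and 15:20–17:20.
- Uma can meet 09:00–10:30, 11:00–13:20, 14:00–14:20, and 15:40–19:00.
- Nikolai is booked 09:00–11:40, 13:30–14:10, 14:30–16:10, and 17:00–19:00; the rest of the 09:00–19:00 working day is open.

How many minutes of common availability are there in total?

100 minutes

Nikolai free within 09:00–19:00: 11:40–13:30, 14:10–14:30, 16:10–17:00.
Wei ∩ Uma: 09:50–10:10, 12:40–13:20, 14:00–14:20, 15:40–17:20.
Wei ∩ Uma ∩ Nikolai: 12:40–13:20, 14:10–14:20, 16:10–17:00.
Total common minutes: 40 + 10 + 50 = 100.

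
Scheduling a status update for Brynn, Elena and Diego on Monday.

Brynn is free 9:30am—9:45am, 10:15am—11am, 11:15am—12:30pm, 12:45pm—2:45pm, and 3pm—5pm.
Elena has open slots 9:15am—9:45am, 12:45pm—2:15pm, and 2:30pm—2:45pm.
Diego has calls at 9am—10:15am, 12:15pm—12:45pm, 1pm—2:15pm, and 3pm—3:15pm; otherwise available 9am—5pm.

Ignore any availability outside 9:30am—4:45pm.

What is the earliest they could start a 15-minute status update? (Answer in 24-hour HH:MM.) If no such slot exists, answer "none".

12:45

Diego free within 09:00–17:00: 10:15–12:15, 12:45–13:00, 14:15–15:00, 15:15–17:00.
Brynn ∩ Elena: 09:30–09:45, 12:45–14:15, 14:30–14:45.
Brynn ∩ Elena ∩ Diego: 12:45–13:00, 14:30–14:45.
Restricted to 09:30–16:45: 12:45–13:00, 14:30–14:45.
Windows ≥ 15 min: 12:45–13:00, 14:30–14:45.
Earliest such window starts at 12:45.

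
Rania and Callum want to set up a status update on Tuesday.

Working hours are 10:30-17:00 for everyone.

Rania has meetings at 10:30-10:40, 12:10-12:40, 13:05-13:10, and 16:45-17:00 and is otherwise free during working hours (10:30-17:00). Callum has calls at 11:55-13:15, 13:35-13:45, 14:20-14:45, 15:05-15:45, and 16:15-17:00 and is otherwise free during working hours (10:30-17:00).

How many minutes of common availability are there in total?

Rania free within 10:30–17:00: 10:40–12:10, 12:40–13:05, 13:10–16:45.
Callum free within 10:30–17:00: 10:30–11:55, 13:15–13:35, 13:45–14:20, 14:45–15:05, 15:45–16:15.
Rania ∩ Callum: 10:40–11:55, 13:15–13:35, 13:45–14:20, 14:45–15:05, 15:45–16:15.
Total common minutes: 75 + 20 + 35 + 20 + 30 = 180.

180 minutes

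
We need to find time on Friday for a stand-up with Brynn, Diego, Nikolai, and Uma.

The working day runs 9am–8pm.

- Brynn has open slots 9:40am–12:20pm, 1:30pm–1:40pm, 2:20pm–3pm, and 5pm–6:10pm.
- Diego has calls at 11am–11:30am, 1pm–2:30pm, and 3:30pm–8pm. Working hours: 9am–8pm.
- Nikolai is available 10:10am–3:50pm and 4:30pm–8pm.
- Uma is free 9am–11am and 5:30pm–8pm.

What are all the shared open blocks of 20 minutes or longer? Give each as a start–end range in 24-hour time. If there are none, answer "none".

Diego free within 09:00–20:00: 09:00–11:00, 11:30–13:00, 14:30–15:30.
Brynn ∩ Diego: 09:40–11:00, 11:30–12:20, 14:30–15:00.
Brynn ∩ Diego ∩ Nikolai: 10:10–11:00, 11:30–12:20, 14:30–15:00.
Brynn ∩ Diego ∩ Nikolai ∩ Uma: 10:10–11:00.
Windows ≥ 20 min: 10:10–11:00.

10:10–11:00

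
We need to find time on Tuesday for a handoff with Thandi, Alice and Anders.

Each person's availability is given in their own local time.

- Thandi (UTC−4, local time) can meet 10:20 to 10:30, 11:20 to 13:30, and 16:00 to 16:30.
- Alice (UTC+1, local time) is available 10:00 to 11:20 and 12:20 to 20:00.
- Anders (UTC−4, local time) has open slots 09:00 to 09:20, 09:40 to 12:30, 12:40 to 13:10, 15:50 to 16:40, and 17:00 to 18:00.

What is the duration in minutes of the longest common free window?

Thandi → UTC: 14:20–14:30, 15:20–17:30, 20:00–20:30.
Alice → UTC: 09:00–10:20, 11:20–19:00.
Anders → UTC: 13:00–13:20, 13:40–16:30, 16:40–17:10, 19:50–20:40, 21:00–22:00.
Thandi ∩ Alice: 14:20–14:30, 15:20–17:30.
Thandi ∩ Alice ∩ Anders: 14:20–14:30, 15:20–16:30, 16:40–17:10.
Common window lengths: 10, 70, 30 min; longest is 70.

70 minutes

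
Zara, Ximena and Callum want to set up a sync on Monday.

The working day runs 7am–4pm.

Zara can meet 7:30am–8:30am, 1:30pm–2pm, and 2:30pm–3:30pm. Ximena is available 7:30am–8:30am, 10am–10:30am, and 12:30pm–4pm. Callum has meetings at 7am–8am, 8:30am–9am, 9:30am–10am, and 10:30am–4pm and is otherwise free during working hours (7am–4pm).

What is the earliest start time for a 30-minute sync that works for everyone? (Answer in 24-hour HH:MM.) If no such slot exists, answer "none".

Callum free within 07:00–16:00: 08:00–08:30, 09:00–09:30, 10:00–10:30.
Zara ∩ Ximena: 07:30–08:30, 13:30–14:00, 14:30–15:30.
Zara ∩ Ximena ∩ Callum: 08:00–08:30.
Windows ≥ 30 min: 08:00–08:30.
Earliest such window starts at 08:00.

08:00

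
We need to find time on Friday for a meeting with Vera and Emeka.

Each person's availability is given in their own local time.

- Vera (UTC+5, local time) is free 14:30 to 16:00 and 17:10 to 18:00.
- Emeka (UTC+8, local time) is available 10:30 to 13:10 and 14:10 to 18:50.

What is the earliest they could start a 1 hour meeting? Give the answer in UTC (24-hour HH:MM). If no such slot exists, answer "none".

Vera → UTC: 09:30–11:00, 12:10–13:00.
Emeka → UTC: 02:30–05:10, 06:10–10:50.
Vera ∩ Emeka: 09:30–10:50.
Windows ≥ 60 min: 09:30–10:50.
Earliest such window starts at 09:30.

09:30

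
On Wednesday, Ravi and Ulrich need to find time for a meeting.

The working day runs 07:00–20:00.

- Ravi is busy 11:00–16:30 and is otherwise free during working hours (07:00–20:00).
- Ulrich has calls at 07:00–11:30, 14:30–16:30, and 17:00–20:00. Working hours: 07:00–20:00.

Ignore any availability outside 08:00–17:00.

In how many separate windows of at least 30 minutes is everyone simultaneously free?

1

Ravi free within 07:00–20:00: 07:00–11:00, 16:30–20:00.
Ulrich free within 07:00–20:00: 11:30–14:30, 16:30–17:00.
Ravi ∩ Ulrich: 16:30–17:00.
Restricted to 08:00–17:00: 16:30–17:00.
Windows ≥ 30 min: 16:30–17:00.
That's 1 window.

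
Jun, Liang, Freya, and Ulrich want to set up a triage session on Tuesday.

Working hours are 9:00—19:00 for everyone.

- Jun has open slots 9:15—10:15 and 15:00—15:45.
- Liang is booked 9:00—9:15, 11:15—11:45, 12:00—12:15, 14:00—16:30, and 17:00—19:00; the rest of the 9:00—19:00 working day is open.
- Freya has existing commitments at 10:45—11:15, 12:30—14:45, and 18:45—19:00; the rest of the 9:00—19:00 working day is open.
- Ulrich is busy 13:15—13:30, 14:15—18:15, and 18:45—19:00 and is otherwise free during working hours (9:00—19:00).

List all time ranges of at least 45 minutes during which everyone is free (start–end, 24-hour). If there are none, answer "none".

Liang free within 09:00–19:00: 09:15–11:15, 11:45–12:00, 12:15–14:00, 16:30–17:00.
Freya free within 09:00–19:00: 09:00–10:45, 11:15–12:30, 14:45–18:45.
Ulrich free within 09:00–19:00: 09:00–13:15, 13:30–14:15, 18:15–18:45.
Jun ∩ Liang: 09:15–10:15.
Jun ∩ Liang ∩ Freya: 09:15–10:15.
Jun ∩ Liang ∩ Freya ∩ Ulrich: 09:15–10:15.
Windows ≥ 45 min: 09:15–10:15.

09:15–10:15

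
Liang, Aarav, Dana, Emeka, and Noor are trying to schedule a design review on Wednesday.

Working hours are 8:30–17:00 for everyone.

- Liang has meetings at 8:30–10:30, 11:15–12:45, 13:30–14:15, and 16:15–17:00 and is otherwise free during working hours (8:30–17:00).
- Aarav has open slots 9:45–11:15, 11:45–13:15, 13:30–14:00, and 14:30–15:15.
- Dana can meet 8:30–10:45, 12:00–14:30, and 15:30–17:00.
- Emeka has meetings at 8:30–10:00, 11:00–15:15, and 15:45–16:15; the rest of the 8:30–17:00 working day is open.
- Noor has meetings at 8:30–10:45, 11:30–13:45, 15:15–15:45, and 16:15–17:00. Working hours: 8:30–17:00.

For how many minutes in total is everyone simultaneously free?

0 minutes

Liang free within 08:30–17:00: 10:30–11:15, 12:45–13:30, 14:15–16:15.
Emeka free within 08:30–17:00: 10:00–11:00, 15:15–15:45, 16:15–17:00.
Noor free within 08:30–17:00: 10:45–11:30, 13:45–15:15, 15:45–16:15.
Liang ∩ Aarav: 10:30–11:15, 12:45–13:15, 14:30–15:15.
Liang ∩ Aarav ∩ Dana: 10:30–10:45, 12:45–13:15.
Liang ∩ Aarav ∩ Dana ∩ Emeka: 10:30–10:45.
Liang ∩ Aarav ∩ Dana ∩ Emeka ∩ Noor: (none).
Total common minutes: 0.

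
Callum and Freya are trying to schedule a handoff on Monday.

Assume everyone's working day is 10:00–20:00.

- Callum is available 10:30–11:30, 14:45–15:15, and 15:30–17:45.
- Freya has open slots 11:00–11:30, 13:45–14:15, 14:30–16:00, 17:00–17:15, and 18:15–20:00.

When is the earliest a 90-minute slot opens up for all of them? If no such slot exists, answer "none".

Callum ∩ Freya: 11:00–11:30, 14:45–15:15, 15:30–16:00, 17:00–17:15.
Windows ≥ 90 min: (none).

none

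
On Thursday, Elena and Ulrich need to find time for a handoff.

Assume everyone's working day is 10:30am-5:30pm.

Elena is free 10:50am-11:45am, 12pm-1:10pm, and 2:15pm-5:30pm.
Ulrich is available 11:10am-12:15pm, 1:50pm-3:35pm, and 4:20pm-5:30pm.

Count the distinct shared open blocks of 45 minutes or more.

Elena ∩ Ulrich: 11:10–11:45, 12:00–12:15, 14:15–15:35, 16:20–17:30.
Windows ≥ 45 min: 14:15–15:35, 16:20–17:30.
That's 2 windows.

2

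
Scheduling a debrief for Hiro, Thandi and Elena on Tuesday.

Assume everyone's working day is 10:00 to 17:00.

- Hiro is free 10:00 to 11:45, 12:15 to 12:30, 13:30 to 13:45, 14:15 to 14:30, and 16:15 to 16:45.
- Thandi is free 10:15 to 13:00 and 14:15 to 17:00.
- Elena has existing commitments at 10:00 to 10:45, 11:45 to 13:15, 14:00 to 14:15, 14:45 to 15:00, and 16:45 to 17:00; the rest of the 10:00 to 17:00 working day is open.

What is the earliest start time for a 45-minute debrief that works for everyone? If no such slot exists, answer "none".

Elena free within 10:00–17:00: 10:45–11:45, 13:15–14:00, 14:15–14:45, 15:00–16:45.
Hiro ∩ Thandi: 10:15–11:45, 12:15–12:30, 14:15–14:30, 16:15–16:45.
Hiro ∩ Thandi ∩ Elena: 10:45–11:45, 14:15–14:30, 16:15–16:45.
Windows ≥ 45 min: 10:45–11:45.
Earliest such window starts at 10:45.

10:45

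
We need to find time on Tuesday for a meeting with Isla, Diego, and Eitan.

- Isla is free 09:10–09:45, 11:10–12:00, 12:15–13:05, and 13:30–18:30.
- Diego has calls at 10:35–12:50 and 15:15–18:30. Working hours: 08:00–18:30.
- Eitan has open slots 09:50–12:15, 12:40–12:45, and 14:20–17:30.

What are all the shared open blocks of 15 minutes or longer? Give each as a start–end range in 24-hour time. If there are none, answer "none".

Diego free within 08:00–18:30: 08:00–10:35, 12:50–15:15.
Isla ∩ Diego: 09:10–09:45, 12:50–13:05, 13:30–15:15.
Isla ∩ Diego ∩ Eitan: 14:20–15:15.
Windows ≥ 15 min: 14:20–15:15.

14:20–15:15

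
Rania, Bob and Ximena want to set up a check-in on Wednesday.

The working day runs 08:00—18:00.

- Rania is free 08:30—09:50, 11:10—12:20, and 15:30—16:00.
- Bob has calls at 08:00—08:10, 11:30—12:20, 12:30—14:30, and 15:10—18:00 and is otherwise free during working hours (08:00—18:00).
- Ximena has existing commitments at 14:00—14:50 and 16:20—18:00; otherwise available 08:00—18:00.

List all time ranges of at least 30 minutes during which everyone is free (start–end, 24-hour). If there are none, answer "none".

Bob free within 08:00–18:00: 08:10–11:30, 12:20–12:30, 14:30–15:10.
Ximena free within 08:00–18:00: 08:00–14:00, 14:50–16:20.
Rania ∩ Bob: 08:30–09:50, 11:10–11:30.
Rania ∩ Bob ∩ Ximena: 08:30–09:50, 11:10–11:30.
Windows ≥ 30 min: 08:30–09:50.

08:30–09:50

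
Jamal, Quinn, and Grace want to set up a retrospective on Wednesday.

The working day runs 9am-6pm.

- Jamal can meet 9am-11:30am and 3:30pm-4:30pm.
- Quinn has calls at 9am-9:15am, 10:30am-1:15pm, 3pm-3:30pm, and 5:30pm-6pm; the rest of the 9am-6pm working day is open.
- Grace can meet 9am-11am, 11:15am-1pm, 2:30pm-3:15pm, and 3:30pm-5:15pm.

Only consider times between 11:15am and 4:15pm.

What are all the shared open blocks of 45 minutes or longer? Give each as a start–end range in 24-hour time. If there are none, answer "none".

Quinn free within 09:00–18:00: 09:15–10:30, 13:15–15:00, 15:30–17:30.
Jamal ∩ Quinn: 09:15–10:30, 15:30–16:30.
Jamal ∩ Quinn ∩ Grace: 09:15–10:30, 15:30–16:30.
Restricted to 11:15–16:15: 15:30–16:15.
Windows ≥ 45 min: 15:30–16:15.

15:30–16:15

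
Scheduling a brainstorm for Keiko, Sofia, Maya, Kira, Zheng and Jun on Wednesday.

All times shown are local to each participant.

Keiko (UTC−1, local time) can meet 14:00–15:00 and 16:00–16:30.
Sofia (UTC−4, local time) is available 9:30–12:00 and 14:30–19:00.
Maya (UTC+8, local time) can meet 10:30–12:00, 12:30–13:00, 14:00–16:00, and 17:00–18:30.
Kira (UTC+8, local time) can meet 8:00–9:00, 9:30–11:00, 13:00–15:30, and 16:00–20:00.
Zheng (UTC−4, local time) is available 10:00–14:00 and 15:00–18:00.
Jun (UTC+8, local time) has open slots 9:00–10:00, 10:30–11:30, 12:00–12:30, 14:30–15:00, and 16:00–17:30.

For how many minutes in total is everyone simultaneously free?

Keiko → UTC: 15:00–16:00, 17:00–17:30.
Sofia → UTC: 13:30–16:00, 18:30–23:00.
Maya → UTC: 02:30–04:00, 04:30–05:00, 06:00–08:00, 09:00–10:30.
Kira → UTC: 00:00–01:00, 01:30–03:00, 05:00–07:30, 08:00–12:00.
Zheng → UTC: 14:00–18:00, 19:00–22:00.
Jun → UTC: 01:00–02:00, 02:30–03:30, 04:00–04:30, 06:30–07:00, 08:00–09:30.
Keiko ∩ Sofia: 15:00–16:00.
Keiko ∩ Sofia ∩ Maya: (none).
Keiko ∩ Sofia ∩ Maya ∩ Kira: (none).
Keiko ∩ Sofia ∩ Maya ∩ Kira ∩ Zheng: (none).
Keiko ∩ Sofia ∩ Maya ∩ Kira ∩ Zheng ∩ Jun: (none).
Total common minutes: 0.

0 minutes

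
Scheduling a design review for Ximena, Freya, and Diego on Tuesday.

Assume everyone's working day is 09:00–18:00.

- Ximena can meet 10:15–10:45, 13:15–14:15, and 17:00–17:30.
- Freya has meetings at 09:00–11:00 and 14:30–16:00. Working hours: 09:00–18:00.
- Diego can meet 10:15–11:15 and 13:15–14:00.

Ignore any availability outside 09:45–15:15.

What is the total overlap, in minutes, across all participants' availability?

Freya free within 09:00–18:00: 11:00–14:30, 16:00–18:00.
Ximena ∩ Freya: 13:15–14:15, 17:00–17:30.
Ximena ∩ Freya ∩ Diego: 13:15–14:00.
Restricted to 09:45–15:15: 13:15–14:00.
Total common minutes: 45.

45 minutes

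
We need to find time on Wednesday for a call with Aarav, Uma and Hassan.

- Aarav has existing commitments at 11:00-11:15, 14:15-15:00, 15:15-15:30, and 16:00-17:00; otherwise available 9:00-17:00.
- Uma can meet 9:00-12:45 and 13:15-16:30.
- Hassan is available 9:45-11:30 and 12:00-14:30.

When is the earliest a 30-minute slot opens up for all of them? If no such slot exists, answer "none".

Aarav free within 09:00–17:00: 09:00–11:00, 11:15–14:15, 15:00–15:15, 15:30–16:00.
Aarav ∩ Uma: 09:00–11:00, 11:15–12:45, 13:15–14:15, 15:00–15:15, 15:30–16:00.
Aarav ∩ Uma ∩ Hassan: 09:45–11:00, 11:15–11:30, 12:00–12:45, 13:15–14:15.
Windows ≥ 30 min: 09:45–11:00, 12:00–12:45, 13:15–14:15.
Earliest such window starts at 09:45.

09:45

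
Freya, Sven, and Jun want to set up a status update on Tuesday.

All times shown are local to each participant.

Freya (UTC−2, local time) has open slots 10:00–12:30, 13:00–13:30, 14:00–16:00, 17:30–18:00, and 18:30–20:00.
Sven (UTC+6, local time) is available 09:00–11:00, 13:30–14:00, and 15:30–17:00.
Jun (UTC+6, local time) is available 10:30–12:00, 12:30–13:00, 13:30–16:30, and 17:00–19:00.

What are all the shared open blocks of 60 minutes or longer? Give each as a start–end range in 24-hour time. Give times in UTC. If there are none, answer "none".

none

Freya → UTC: 12:00–14:30, 15:00–15:30, 16:00–18:00, 19:30–20:00, 20:30–22:00.
Sven → UTC: 03:00–05:00, 07:30–08:00, 09:30–11:00.
Jun → UTC: 04:30–06:00, 06:30–07:00, 07:30–10:30, 11:00–13:00.
Freya ∩ Sven: (none).
Freya ∩ Sven ∩ Jun: (none).
Windows ≥ 60 min: (none).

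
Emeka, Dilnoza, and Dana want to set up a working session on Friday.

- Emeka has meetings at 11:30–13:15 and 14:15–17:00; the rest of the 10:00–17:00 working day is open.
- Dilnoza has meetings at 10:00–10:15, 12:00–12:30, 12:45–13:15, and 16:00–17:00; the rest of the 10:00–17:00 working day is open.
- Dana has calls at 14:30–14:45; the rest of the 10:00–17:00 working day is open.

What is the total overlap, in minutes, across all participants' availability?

Emeka free within 10:00–17:00: 10:00–11:30, 13:15–14:15.
Dilnoza free within 10:00–17:00: 10:15–12:00, 12:30–12:45, 13:15–16:00.
Dana free within 10:00–17:00: 10:00–14:30, 14:45–17:00.
Emeka ∩ Dilnoza: 10:15–11:30, 13:15–14:15.
Emeka ∩ Dilnoza ∩ Dana: 10:15–11:30, 13:15–14:15.
Total common minutes: 75 + 60 = 135.

135 minutes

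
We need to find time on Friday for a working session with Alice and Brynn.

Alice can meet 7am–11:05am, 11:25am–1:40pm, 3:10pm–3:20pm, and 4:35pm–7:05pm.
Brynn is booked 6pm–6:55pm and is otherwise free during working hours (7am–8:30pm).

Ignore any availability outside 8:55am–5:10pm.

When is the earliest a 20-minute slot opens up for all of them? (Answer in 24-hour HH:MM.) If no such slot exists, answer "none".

Brynn free within 07:00–20:30: 07:00–18:00, 18:55–20:30.
Alice ∩ Brynn: 07:00–11:05, 11:25–13:40, 15:10–15:20, 16:35–18:00, 18:55–19:05.
Restricted to 08:55–17:10: 08:55–11:05, 11:25–13:40, 15:10–15:20, 16:35–17:10.
Windows ≥ 20 min: 08:55–11:05, 11:25–13:40, 16:35–17:10.
Earliest such window starts at 08:55.

08:55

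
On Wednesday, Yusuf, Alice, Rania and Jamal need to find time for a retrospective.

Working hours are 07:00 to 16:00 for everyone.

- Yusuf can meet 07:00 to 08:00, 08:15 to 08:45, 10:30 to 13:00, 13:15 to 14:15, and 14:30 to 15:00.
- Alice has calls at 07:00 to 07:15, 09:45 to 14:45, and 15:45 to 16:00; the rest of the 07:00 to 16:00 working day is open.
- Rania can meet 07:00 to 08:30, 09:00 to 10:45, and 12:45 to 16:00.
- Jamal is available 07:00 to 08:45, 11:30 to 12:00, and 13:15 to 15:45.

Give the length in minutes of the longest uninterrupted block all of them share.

Alice free within 07:00–16:00: 07:15–09:45, 14:45–15:45.
Yusuf ∩ Alice: 07:15–08:00, 08:15–08:45, 14:45–15:00.
Yusuf ∩ Alice ∩ Rania: 07:15–08:00, 08:15–08:30, 14:45–15:00.
Yusuf ∩ Alice ∩ Rania ∩ Jamal: 07:15–08:00, 08:15–08:30, 14:45–15:00.
Common window lengths: 45, 15, 15 min; longest is 45.

45 minutes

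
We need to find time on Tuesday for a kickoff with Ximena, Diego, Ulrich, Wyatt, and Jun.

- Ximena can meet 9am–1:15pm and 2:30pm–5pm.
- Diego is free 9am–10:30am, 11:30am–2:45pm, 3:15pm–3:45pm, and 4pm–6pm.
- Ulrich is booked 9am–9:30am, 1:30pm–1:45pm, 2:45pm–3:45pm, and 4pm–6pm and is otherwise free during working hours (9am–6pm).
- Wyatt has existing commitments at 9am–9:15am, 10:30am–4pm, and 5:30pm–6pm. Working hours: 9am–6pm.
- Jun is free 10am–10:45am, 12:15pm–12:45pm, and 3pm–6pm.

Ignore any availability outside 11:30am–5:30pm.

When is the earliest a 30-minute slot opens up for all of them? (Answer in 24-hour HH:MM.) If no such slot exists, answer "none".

Ulrich free within 09:00–18:00: 09:30–13:30, 13:45–14:45, 15:45–16:00.
Wyatt free within 09:00–18:00: 09:15–10:30, 16:00–17:30.
Ximena ∩ Diego: 09:00–10:30, 11:30–13:15, 14:30–14:45, 15:15–15:45, 16:00–17:00.
Ximena ∩ Diego ∩ Ulrich: 09:30–10:30, 11:30–13:15, 14:30–14:45.
Ximena ∩ Diego ∩ Ulrich ∩ Wyatt: 09:30–10:30.
Ximena ∩ Diego ∩ Ulrich ∩ Wyatt ∩ Jun: 10:00–10:30.
Restricted to 11:30–17:30: (none).
Windows ≥ 30 min: (none).

none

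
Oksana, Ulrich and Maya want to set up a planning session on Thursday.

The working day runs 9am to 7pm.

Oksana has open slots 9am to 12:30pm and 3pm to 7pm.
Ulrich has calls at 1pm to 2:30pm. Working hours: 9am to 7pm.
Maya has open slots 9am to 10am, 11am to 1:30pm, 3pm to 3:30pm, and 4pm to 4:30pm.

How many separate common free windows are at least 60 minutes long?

Ulrich free within 09:00–19:00: 09:00–13:00, 14:30–19:00.
Oksana ∩ Ulrich: 09:00–12:30, 15:00–19:00.
Oksana ∩ Ulrich ∩ Maya: 09:00–10:00, 11:00–12:30, 15:00–15:30, 16:00–16:30.
Windows ≥ 60 min: 09:00–10:00, 11:00–12:30.
That's 2 windows.

2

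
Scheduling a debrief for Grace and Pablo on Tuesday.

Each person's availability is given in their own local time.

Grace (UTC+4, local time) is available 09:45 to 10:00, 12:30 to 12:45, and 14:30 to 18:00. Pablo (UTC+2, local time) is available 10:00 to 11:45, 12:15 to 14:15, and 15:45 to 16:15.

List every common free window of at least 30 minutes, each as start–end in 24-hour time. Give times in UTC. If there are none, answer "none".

Grace → UTC: 05:45–06:00, 08:30–08:45, 10:30–14:00.
Pablo → UTC: 08:00–09:45, 10:15–12:15, 13:45–14:15.
Grace ∩ Pablo: 08:30–08:45, 10:30–12:15, 13:45–14:00.
Windows ≥ 30 min: 10:30–12:15.

10:30–12:15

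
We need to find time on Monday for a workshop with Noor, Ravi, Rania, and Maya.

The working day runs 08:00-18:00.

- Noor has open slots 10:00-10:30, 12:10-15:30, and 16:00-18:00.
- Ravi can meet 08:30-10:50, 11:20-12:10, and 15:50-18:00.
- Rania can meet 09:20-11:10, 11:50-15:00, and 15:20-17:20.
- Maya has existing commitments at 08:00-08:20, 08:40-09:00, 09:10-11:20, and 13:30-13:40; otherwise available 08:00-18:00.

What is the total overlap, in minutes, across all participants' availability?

80 minutes

Maya free within 08:00–18:00: 08:20–08:40, 09:00–09:10, 11:20–13:30, 13:40–18:00.
Noor ∩ Ravi: 10:00–10:30, 16:00–18:00.
Noor ∩ Ravi ∩ Rania: 10:00–10:30, 16:00–17:20.
Noor ∩ Ravi ∩ Rania ∩ Maya: 16:00–17:20.
Total common minutes: 80.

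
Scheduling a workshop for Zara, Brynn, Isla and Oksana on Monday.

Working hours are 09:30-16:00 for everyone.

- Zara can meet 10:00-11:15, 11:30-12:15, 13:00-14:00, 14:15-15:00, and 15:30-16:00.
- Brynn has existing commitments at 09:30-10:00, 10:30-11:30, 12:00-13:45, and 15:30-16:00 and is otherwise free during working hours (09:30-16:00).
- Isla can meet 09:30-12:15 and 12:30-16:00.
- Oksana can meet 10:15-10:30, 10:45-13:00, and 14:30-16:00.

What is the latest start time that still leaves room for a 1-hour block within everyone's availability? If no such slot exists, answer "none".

none

Brynn free within 09:30–16:00: 10:00–10:30, 11:30–12:00, 13:45–15:30.
Zara ∩ Brynn: 10:00–10:30, 11:30–12:00, 13:45–14:00, 14:15–15:00.
Zara ∩ Brynn ∩ Isla: 10:00–10:30, 11:30–12:00, 13:45–14:00, 14:15–15:00.
Zara ∩ Brynn ∩ Isla ∩ Oksana: 10:15–10:30, 11:30–12:00, 14:30–15:00.
Windows ≥ 60 min: (none).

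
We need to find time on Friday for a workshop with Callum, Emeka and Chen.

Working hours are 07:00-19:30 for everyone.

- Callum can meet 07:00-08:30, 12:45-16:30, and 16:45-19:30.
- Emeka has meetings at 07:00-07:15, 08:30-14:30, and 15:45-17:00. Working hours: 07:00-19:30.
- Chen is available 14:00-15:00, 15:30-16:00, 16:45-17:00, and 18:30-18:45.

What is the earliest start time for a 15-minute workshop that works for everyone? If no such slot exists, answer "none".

14:30

Emeka free within 07:00–19:30: 07:15–08:30, 14:30–15:45, 17:00–19:30.
Callum ∩ Emeka: 07:15–08:30, 14:30–15:45, 17:00–19:30.
Callum ∩ Emeka ∩ Chen: 14:30–15:00, 15:30–15:45, 18:30–18:45.
Windows ≥ 15 min: 14:30–15:00, 15:30–15:45, 18:30–18:45.
Earliest such window starts at 14:30.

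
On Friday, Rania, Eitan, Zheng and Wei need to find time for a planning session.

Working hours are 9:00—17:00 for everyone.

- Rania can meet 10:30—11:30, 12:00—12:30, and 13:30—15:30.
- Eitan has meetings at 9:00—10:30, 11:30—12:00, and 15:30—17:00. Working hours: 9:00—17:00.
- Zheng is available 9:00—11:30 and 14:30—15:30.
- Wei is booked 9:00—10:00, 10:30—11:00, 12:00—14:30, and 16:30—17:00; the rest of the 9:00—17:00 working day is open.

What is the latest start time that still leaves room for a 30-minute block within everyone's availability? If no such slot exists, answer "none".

15:00

Eitan free within 09:00–17:00: 10:30–11:30, 12:00–15:30.
Wei free within 09:00–17:00: 10:00–10:30, 11:00–12:00, 14:30–16:30.
Rania ∩ Eitan: 10:30–11:30, 12:00–12:30, 13:30–15:30.
Rania ∩ Eitan ∩ Zheng: 10:30–11:30, 14:30–15:30.
Rania ∩ Eitan ∩ Zheng ∩ Wei: 11:00–11:30, 14:30–15:30.
Windows ≥ 30 min: 11:00–11:30, 14:30–15:30.
Latest start in the last window 14:30–15:30 is 15:30 − 30 min = 15:00.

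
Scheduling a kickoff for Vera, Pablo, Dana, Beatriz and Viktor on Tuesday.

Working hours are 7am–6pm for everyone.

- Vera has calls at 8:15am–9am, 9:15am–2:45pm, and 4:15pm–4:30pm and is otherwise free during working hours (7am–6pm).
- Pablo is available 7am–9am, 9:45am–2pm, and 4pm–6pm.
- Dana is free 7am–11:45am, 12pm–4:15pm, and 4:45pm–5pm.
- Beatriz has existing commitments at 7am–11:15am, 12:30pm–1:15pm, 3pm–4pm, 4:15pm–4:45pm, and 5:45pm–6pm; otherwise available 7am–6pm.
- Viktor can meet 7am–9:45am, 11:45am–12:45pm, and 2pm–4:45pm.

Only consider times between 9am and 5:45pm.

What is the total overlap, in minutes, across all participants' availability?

Vera free within 07:00–18:00: 07:00–08:15, 09:00–09:15, 14:45–16:15, 16:30–18:00.
Beatriz free within 07:00–18:00: 11:15–12:30, 13:15–15:00, 16:00–16:15, 16:45–17:45.
Vera ∩ Pablo: 07:00–08:15, 16:00–16:15, 16:30–18:00.
Vera ∩ Pablo ∩ Dana: 07:00–08:15, 16:00–16:15, 16:45–17:00.
Vera ∩ Pablo ∩ Dana ∩ Beatriz: 16:00–16:15, 16:45–17:00.
Vera ∩ Pablo ∩ Dana ∩ Beatriz ∩ Viktor: 16:00–16:15.
Restricted to 09:00–17:45: 16:00–16:15.
Total common minutes: 15.

15 minutes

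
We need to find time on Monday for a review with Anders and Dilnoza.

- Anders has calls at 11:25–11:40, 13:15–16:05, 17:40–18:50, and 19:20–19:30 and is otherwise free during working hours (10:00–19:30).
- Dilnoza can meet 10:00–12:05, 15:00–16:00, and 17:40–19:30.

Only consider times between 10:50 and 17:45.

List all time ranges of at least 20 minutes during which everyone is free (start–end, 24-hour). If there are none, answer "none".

10:50–11:25, 11:40–12:05

Anders free within 10:00–19:30: 10:00–11:25, 11:40–13:15, 16:05–17:40, 18:50–19:20.
Anders ∩ Dilnoza: 10:00–11:25, 11:40–12:05, 18:50–19:20.
Restricted to 10:50–17:45: 10:50–11:25, 11:40–12:05.
Windows ≥ 20 min: 10:50–11:25, 11:40–12:05.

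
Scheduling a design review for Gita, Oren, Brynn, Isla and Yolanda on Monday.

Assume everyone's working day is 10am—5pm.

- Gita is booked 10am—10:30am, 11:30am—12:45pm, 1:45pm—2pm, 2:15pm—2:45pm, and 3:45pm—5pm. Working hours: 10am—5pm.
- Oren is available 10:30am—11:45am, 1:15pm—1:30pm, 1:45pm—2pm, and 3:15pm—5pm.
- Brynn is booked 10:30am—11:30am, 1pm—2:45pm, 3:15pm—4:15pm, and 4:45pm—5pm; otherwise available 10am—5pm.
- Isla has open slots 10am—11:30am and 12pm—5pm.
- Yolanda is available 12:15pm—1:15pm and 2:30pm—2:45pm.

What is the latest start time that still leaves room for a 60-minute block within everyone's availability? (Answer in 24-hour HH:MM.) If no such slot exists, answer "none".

Gita free within 10:00–17:00: 10:30–11:30, 12:45–13:45, 14:00–14:15, 14:45–15:45.
Brynn free within 10:00–17:00: 10:00–10:30, 11:30–13:00, 14:45–15:15, 16:15–16:45.
Gita ∩ Oren: 10:30–11:30, 13:15–13:30, 15:15–15:45.
Gita ∩ Oren ∩ Brynn: (none).
Gita ∩ Oren ∩ Brynn ∩ Isla: (none).
Gita ∩ Oren ∩ Brynn ∩ Isla ∩ Yolanda: (none).
Windows ≥ 60 min: (none).

none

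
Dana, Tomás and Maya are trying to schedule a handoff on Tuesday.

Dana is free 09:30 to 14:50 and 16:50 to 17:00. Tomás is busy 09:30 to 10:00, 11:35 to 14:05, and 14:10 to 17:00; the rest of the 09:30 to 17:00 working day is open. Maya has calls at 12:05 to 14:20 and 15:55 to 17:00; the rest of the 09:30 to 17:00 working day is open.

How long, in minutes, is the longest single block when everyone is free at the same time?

Tomás free within 09:30–17:00: 10:00–11:35, 14:05–14:10.
Maya free within 09:30–17:00: 09:30–12:05, 14:20–15:55.
Dana ∩ Tomás: 10:00–11:35, 14:05–14:10.
Dana ∩ Tomás ∩ Maya: 10:00–11:35.
Single common window of 95 minutes.

95 minutes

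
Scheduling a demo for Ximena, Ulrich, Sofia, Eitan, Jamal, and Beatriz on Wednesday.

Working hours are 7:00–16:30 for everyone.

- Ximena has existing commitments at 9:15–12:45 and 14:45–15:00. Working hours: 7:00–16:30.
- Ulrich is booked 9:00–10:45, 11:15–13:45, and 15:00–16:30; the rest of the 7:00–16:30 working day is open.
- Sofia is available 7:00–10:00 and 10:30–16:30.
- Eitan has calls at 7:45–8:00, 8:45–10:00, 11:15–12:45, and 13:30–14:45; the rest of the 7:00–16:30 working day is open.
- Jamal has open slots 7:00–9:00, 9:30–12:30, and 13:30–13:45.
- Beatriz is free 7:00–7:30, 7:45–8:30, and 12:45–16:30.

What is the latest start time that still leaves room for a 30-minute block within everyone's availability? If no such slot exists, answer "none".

Ximena free within 07:00–16:30: 07:00–09:15, 12:45–14:45, 15:00–16:30.
Ulrich free within 07:00–16:30: 07:00–09:00, 10:45–11:15, 13:45–15:00.
Eitan free within 07:00–16:30: 07:00–07:45, 08:00–08:45, 10:00–11:15, 12:45–13:30, 14:45–16:30.
Ximena ∩ Ulrich: 07:00–09:00, 13:45–14:45.
Ximena ∩ Ulrich ∩ Sofia: 07:00–09:00, 13:45–14:45.
Ximena ∩ Ulrich ∩ Sofia ∩ Eitan: 07:00–07:45, 08:00–08:45.
Ximena ∩ Ulrich ∩ Sofia ∩ Eitan ∩ Jamal: 07:00–07:45, 08:00–08:45.
Ximena ∩ Ulrich ∩ Sofia ∩ Eitan ∩ Jamal ∩ Beatriz: 07:00–07:30, 08:00–08:30.
Windows ≥ 30 min: 07:00–07:30, 08:00–08:30.
Latest start in the last window 08:00–08:30 is 08:30 − 30 min = 08:00.

08:00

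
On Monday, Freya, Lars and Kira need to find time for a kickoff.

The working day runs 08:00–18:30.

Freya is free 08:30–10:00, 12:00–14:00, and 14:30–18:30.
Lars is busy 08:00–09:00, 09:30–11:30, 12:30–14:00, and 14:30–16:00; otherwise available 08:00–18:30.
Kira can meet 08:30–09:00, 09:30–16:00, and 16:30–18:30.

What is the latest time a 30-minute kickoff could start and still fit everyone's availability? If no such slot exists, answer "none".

18:00

Lars free within 08:00–18:30: 09:00–09:30, 11:30–12:30, 14:00–14:30, 16:00–18:30.
Freya ∩ Lars: 09:00–09:30, 12:00–12:30, 16:00–18:30.
Freya ∩ Lars ∩ Kira: 12:00–12:30, 16:30–18:30.
Windows ≥ 30 min: 12:00–12:30, 16:30–18:30.
Latest start in the last window 16:30–18:30 is 18:30 − 30 min = 18:00.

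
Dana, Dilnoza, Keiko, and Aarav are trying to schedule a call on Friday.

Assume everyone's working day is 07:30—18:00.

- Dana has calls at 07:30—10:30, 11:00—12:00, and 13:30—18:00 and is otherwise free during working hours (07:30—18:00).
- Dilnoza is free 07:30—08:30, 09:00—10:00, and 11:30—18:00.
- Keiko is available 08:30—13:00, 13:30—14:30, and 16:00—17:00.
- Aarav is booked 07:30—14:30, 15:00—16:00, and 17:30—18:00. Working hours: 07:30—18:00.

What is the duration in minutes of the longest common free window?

0 minutes

Dana free within 07:30–18:00: 10:30–11:00, 12:00–13:30.
Aarav free within 07:30–18:00: 14:30–15:00, 16:00–17:30.
Dana ∩ Dilnoza: 12:00–13:30.
Dana ∩ Dilnoza ∩ Keiko: 12:00–13:00.
Dana ∩ Dilnoza ∩ Keiko ∩ Aarav: (none).
No common window.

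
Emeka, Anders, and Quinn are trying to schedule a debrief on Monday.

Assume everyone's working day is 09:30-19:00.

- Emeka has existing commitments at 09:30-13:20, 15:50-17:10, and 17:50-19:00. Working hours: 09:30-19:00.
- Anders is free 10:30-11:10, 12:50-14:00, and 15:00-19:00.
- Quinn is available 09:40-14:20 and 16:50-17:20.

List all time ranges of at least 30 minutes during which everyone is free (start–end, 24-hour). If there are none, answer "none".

Emeka free within 09:30–19:00: 13:20–15:50, 17:10–17:50.
Emeka ∩ Anders: 13:20–14:00, 15:00–15:50, 17:10–17:50.
Emeka ∩ Anders ∩ Quinn: 13:20–14:00, 17:10–17:20.
Windows ≥ 30 min: 13:20–14:00.

13:20–14:00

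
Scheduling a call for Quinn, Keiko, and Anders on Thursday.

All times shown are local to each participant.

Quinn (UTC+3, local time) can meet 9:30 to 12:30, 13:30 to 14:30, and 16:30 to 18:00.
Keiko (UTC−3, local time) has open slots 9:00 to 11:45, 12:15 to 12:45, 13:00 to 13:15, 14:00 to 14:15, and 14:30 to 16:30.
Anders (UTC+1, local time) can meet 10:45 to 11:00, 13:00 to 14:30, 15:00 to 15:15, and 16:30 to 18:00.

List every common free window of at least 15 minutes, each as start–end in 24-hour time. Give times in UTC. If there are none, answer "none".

14:00–14:15

Quinn → UTC: 06:30–09:30, 10:30–11:30, 13:30–15:00.
Keiko → UTC: 12:00–14:45, 15:15–15:45, 16:00–16:15, 17:00–17:15, 17:30–19:30.
Anders → UTC: 09:45–10:00, 12:00–13:30, 14:00–14:15, 15:30–17:00.
Quinn ∩ Keiko: 13:30–14:45.
Quinn ∩ Keiko ∩ Anders: 14:00–14:15.
Windows ≥ 15 min: 14:00–14:15.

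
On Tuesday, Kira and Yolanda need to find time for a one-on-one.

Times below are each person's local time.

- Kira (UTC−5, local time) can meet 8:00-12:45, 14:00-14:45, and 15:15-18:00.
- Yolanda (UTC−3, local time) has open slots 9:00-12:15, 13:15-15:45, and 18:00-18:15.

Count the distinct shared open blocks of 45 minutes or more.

2

Kira → UTC: 13:00–17:45, 19:00–19:45, 20:15–23:00.
Yolanda → UTC: 12:00–15:15, 16:15–18:45, 21:00–21:15.
Kira ∩ Yolanda: 13:00–15:15, 16:15–17:45, 21:00–21:15.
Windows ≥ 45 min: 13:00–15:15, 16:15–17:45.
That's 2 windows.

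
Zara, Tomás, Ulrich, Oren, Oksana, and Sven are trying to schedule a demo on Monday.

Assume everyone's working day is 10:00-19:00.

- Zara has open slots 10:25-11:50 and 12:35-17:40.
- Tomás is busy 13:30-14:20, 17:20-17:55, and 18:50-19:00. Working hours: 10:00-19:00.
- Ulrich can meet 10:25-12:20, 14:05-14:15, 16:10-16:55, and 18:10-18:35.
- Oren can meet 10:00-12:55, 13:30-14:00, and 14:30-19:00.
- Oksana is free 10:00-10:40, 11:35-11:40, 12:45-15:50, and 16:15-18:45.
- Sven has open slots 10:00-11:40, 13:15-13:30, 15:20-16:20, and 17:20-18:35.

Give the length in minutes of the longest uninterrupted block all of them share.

15 minutes

Tomás free within 10:00–19:00: 10:00–13:30, 14:20–17:20, 17:55–18:50.
Zara ∩ Tomás: 10:25–11:50, 12:35–13:30, 14:20–17:20.
Zara ∩ Tomás ∩ Ulrich: 10:25–11:50, 16:10–16:55.
Zara ∩ Tomás ∩ Ulrich ∩ Oren: 10:25–11:50, 16:10–16:55.
Zara ∩ Tomás ∩ Ulrich ∩ Oren ∩ Oksana: 10:25–10:40, 11:35–11:40, 16:15–16:55.
Zara ∩ Tomás ∩ Ulrich ∩ Oren ∩ Oksana ∩ Sven: 10:25–10:40, 11:35–11:40, 16:15–16:20.
Common window lengths: 15, 5, 5 min; longest is 15.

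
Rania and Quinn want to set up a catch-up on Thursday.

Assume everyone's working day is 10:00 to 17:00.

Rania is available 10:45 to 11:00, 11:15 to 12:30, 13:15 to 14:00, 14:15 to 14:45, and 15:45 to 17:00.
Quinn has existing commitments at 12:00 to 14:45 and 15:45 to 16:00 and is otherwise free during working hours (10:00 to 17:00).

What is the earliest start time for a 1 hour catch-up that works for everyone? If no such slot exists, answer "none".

16:00

Quinn free within 10:00–17:00: 10:00–12:00, 14:45–15:45, 16:00–17:00.
Rania ∩ Quinn: 10:45–11:00, 11:15–12:00, 16:00–17:00.
Windows ≥ 60 min: 16:00–17:00.
Earliest such window starts at 16:00.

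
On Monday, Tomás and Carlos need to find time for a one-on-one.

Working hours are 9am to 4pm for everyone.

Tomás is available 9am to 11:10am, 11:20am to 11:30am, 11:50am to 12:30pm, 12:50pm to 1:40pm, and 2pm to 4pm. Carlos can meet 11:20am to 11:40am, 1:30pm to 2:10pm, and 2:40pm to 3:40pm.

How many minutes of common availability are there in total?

Tomás ∩ Carlos: 11:20–11:30, 13:30–13:40, 14:00–14:10, 14:40–15:40.
Total common minutes: 10 + 10 + 10 + 60 = 90.

90 minutes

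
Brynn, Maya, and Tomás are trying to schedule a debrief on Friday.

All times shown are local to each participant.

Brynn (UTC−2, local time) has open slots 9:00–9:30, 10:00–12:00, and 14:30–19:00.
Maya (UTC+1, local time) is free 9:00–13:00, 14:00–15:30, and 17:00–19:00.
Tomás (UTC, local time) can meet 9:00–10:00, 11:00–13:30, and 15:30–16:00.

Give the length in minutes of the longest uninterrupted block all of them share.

Brynn → UTC: 11:00–11:30, 12:00–14:00, 16:30–21:00.
Maya → UTC: 08:00–12:00, 13:00–14:30, 16:00–18:00.
Tomás → UTC: 09:00–10:00, 11:00–13:30, 15:30–16:00.
Brynn ∩ Maya: 11:00–11:30, 13:00–14:00, 16:30–18:00.
Brynn ∩ Maya ∩ Tomás: 11:00–11:30, 13:00–13:30.
Common window lengths: 30, 30 min; longest is 30.

30 minutes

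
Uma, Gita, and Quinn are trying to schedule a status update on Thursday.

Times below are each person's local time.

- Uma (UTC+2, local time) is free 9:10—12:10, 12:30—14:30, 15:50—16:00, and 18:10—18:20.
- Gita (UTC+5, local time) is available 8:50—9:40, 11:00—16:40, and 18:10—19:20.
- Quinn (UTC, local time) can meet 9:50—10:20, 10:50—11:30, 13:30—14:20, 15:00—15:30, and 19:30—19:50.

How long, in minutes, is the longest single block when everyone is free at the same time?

40 minutes

Uma → UTC: 07:10–10:10, 10:30–12:30, 13:50–14:00, 16:10–16:20.
Gita → UTC: 03:50–04:40, 06:00–11:40, 13:10–14:20.
Quinn → UTC: 09:50–10:20, 10:50–11:30, 13:30–14:20, 15:00–15:30, 19:30–19:50.
Uma ∩ Gita: 07:10–10:10, 10:30–11:40, 13:50–14:00.
Uma ∩ Gita ∩ Quinn: 09:50–10:10, 10:50–11:30, 13:50–14:00.
Common window lengths: 20, 40, 10 min; longest is 40.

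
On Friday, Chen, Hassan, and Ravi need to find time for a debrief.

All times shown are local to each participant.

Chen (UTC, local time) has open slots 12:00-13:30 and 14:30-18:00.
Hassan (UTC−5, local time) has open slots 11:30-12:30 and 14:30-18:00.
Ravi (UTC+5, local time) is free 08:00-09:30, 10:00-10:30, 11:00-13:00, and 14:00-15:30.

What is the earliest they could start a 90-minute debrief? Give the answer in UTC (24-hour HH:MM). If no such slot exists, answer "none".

Chen → UTC: 12:00–13:30, 14:30–18:00.
Hassan → UTC: 16:30–17:30, 19:30–23:00.
Ravi → UTC: 03:00–04:30, 05:00–05:30, 06:00–08:00, 09:00–10:30.
Chen ∩ Hassan: 16:30–17:30.
Chen ∩ Hassan ∩ Ravi: (none).
Windows ≥ 90 min: (none).

none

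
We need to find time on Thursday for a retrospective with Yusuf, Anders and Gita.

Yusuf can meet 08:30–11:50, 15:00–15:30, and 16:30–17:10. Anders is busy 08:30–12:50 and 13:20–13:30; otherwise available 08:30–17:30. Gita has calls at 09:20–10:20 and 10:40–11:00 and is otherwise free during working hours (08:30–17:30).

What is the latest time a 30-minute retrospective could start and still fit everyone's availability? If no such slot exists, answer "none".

16:40

Anders free within 08:30–17:30: 12:50–13:20, 13:30–17:30.
Gita free within 08:30–17:30: 08:30–09:20, 10:20–10:40, 11:00–17:30.
Yusuf ∩ Anders: 15:00–15:30, 16:30–17:10.
Yusuf ∩ Anders ∩ Gita: 15:00–15:30, 16:30–17:10.
Windows ≥ 30 min: 15:00–15:30, 16:30–17:10.
Latest start in the last window 16:30–17:10 is 17:10 − 30 min = 16:40.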